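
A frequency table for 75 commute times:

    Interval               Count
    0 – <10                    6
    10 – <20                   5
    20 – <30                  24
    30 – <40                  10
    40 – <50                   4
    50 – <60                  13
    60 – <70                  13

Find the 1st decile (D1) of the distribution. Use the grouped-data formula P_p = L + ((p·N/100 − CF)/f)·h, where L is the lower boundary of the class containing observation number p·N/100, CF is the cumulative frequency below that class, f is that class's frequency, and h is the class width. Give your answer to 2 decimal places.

13.00

N = 75; target position k = 10/100 · 75 = 7.5.
Cumulative frequencies: 6, 11, 35, 45, 49, 62, 75.
Observation 7.5 falls in the class 10 – <20.
L = 10, CF = 6, f = 5, h = 10.
P10 = 10 + ((7.5 − 6)/5)·10 = 10 + 3 = 13.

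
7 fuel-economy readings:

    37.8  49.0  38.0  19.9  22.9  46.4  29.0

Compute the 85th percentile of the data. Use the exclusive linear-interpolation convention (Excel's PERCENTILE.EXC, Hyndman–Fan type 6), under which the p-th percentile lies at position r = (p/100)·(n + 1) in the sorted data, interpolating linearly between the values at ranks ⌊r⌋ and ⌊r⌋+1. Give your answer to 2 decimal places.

Sorted: 19.9, 22.9, 29.0, 37.8, 38.0, 46.4, 49.0.
n = 7.
r = (85/100)·(7 + 1) = 6.8.
Rank 6 is 46.4 and rank 7 is 49.0.
Interpolate: 46.4 + 0.8·(49.0 − 46.4) = 46.4 + 0.8·2.6 = 48.48.

48.48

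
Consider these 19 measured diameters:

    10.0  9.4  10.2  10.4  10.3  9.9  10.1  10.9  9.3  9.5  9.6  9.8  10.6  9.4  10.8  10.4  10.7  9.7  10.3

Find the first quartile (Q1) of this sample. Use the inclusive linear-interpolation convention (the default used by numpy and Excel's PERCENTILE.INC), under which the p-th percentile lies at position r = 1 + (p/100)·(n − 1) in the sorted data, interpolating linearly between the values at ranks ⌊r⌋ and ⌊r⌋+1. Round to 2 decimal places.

Sorted: 9.3, 9.4, 9.4, 9.5, 9.6, 9.7, 9.8, 9.9, 10.0, 10.1, 10.2, 10.3, 10.3, 10.4, 10.4, 10.6, 10.7, 10.8, 10.9.
n = 19.
r = 1 + (25/100)·(19 − 1) = 1 + 4.5 = 5.5.
Rank 5 is 9.6 and rank 6 is 9.7.
Interpolate: 9.6 + 0.5·(9.7 − 9.6) = 9.6 + 0.5·0.1 = 9.65.

9.65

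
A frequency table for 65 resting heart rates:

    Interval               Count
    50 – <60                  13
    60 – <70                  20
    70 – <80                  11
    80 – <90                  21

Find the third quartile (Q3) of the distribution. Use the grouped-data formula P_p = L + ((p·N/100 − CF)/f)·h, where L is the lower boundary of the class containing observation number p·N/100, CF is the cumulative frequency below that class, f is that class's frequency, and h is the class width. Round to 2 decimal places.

N = 65; target position k = 75/100 · 65 = 48.75.
Cumulative frequencies: 13, 33, 44, 65.
Observation 48.75 falls in the class 80 – <90.
L = 80, CF = 44, f = 21, h = 10.
P75 = 80 + ((48.75 − 44)/21)·10 = 80 + 2.2619 = 82.2619.

82.26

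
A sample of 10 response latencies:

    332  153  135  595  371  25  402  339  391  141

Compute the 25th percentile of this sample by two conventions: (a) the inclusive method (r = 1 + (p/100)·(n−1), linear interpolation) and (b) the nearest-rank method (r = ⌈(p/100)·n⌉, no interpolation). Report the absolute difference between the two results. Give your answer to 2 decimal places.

Sorted: 25, 135, 141, 153, 332, 339, 371, 391, 402, 595.
n = 10.
(a) r = 3.25; between ranks 3 (141) and 4 (153): 144.
(b) the nearest-rank method: rank 3 → 141.
|144 − 141| = 3.

3.00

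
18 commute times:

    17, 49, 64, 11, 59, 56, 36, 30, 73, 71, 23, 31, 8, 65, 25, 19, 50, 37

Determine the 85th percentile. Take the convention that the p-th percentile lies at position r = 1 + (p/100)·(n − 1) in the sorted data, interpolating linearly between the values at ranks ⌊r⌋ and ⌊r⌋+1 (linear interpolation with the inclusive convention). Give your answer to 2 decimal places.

64.45

Sorted: 8, 11, 17, 19, 23, 25, 30, 31, 36, 37, 49, 50, 56, 59, 64, 65, 71, 73.
n = 18.
r = 1 + (85/100)·(18 − 1) = 1 + 14.45 = 15.45.
Rank 15 is 64 and rank 16 is 65.
Interpolate: 64 + 0.45·(65 − 64) = 64 + 0.45·1 = 64.45.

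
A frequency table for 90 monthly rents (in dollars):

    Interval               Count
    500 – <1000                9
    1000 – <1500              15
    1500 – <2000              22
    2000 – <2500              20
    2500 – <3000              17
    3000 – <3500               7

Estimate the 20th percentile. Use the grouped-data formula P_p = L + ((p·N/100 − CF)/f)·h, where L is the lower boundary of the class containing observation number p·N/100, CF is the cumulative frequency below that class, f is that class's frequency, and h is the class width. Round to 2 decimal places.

N = 90; target position k = 20/100 · 90 = 18.
Cumulative frequencies: 9, 24, 46, 66, 83, 90.
Observation 18 falls in the class 1000 – <1500.
L = 1000, CF = 9, f = 15, h = 500.
P20 = 1000 + ((18 − 9)/15)·500 = 1000 + 300 = 1300.

1300.00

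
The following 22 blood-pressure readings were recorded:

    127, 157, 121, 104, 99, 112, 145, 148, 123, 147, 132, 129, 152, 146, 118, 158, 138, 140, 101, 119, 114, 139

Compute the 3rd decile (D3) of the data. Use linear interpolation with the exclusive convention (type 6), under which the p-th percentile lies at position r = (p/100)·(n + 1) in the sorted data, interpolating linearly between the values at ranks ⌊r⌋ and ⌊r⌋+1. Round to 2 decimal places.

Sorted: 99, 101, 104, 112, 114, 118, 119, 121, 123, 127, 129, 132, 138, 139, 140, 145, 146, 147, 148, 152, 157, 158.
n = 22.
r = (30/100)·(22 + 1) = 6.9.
Rank 6 is 118 and rank 7 is 119.
Interpolate: 118 + 0.9·(119 − 118) = 118 + 0.9·1 = 118.9.

118.90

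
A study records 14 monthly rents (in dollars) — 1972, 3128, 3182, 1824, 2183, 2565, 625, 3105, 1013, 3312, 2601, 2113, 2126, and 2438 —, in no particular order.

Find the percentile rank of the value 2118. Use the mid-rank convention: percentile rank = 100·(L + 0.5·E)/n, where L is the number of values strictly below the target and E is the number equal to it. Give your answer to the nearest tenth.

Sorted: 625, 1013, 1824, 1972, 2113, 2126, 2183, 2438, 2565, 2601, 3105, 3128, 3182, 3312.
Count below 2118: L = 5; count equal: E = 0; n = 14.
Percentile rank = 100·(5 + 0.5·0)/14 = 100·5/14 = 35.71.

35.7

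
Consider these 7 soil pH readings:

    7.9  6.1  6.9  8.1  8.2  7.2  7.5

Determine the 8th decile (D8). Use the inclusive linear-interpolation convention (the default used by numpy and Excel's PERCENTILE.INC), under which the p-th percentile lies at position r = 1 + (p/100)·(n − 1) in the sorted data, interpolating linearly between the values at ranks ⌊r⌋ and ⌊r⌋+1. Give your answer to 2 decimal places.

Sorted: 6.1, 6.9, 7.2, 7.5, 7.9, 8.1, 8.2.
n = 7.
r = 1 + (80/100)·(7 − 1) = 1 + 4.8 = 5.8.
Rank 5 is 7.9 and rank 6 is 8.1.
Interpolate: 7.9 + 0.8·(8.1 − 7.9) = 7.9 + 0.8·0.2 = 8.06.

8.06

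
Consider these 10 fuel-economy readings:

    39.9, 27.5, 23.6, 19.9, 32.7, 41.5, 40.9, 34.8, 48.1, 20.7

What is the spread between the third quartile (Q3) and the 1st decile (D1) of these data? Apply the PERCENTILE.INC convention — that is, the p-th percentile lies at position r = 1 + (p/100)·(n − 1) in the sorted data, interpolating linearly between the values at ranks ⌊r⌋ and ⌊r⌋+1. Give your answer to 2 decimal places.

20.03

Sorted: 19.9, 20.7, 23.6, 27.5, 32.7, 34.8, 39.9, 40.9, 41.5, 48.1.
n = 10.
P10: r = 1.9; ranks 1–2 are 19.9, 20.7; interpolating gives 20.62.
P75: r = 7.75; ranks 7–8 are 39.9, 40.9; interpolating gives 40.65.
Difference: 40.65 − 20.62 = 20.03.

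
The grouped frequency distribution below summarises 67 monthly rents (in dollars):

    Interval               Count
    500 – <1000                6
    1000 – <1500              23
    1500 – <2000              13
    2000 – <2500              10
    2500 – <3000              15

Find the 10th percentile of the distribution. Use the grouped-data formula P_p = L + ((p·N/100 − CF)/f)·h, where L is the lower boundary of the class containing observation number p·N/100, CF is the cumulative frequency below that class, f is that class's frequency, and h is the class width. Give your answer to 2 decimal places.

1015.22

N = 67; target position k = 10/100 · 67 = 6.7.
Cumulative frequencies: 6, 29, 42, 52, 67.
Observation 6.7 falls in the class 1000 – <1500.
L = 1000, CF = 6, f = 23, h = 500.
P10 = 1000 + ((6.7 − 6)/23)·500 = 1000 + 15.2174 = 1015.22.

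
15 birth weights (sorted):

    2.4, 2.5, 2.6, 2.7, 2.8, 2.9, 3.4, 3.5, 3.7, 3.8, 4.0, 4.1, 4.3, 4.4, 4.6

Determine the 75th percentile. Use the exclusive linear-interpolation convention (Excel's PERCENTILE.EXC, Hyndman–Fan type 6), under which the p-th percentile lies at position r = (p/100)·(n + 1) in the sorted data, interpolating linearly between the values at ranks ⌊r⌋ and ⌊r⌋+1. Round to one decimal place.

4.1

n = 15.
r = (75/100)·(15 + 1) = 12.
r is an integer, so P75 is the value at rank 12: 4.1.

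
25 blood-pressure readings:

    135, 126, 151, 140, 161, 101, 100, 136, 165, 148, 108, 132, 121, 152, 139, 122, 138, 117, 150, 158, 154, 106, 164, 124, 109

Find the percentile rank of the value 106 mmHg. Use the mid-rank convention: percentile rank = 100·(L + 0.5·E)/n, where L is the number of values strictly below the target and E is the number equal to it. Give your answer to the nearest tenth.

Sorted: 100, 101, 106, 108, 109, 117, 121, 122, 124, 126, 132, 135, 136, 138, 139, 140, 148, 150, 151, 152, 154, 158, 161, 164, 165.
Count below 106: L = 2; count equal: E = 1; n = 25.
Percentile rank = 100·(2 + 0.5·1)/25 = 100·2.5/25 = 10.

10.0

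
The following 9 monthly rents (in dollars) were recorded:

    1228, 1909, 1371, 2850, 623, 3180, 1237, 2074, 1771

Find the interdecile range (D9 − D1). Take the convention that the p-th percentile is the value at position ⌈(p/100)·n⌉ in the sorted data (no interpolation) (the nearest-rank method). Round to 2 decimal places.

2557.00

Sorted: 623, 1228, 1237, 1371, 1771, 1909, 2074, 2850, 3180.
n = 9.
P10: rank ⌈10/100·9⌉ = 1 → 623.
P90: rank ⌈90/100·9⌉ = 9 → 3180.
Difference: 3180 − 623 = 2557.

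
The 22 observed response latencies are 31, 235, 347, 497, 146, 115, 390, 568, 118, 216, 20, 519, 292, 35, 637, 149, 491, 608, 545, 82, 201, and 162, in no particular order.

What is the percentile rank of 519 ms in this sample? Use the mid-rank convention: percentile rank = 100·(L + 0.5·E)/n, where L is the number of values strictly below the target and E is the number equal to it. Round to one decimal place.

79.5

Sorted: 20, 31, 35, 82, 115, 118, 146, 149, 162, 201, 216, 235, 292, 347, 390, 491, 497, 519, 545, 568, 608, 637.
Count below 519: L = 17; count equal: E = 1; n = 22.
Percentile rank = 100·(17 + 0.5·1)/22 = 100·17.5/22 = 79.55.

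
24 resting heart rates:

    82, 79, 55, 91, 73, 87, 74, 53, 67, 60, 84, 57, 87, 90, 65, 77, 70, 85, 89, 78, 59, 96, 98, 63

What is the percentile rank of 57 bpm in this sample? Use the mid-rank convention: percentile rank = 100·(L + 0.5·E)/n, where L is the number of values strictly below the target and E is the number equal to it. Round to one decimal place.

10.4

Sorted: 53, 55, 57, 59, 60, 63, 65, 67, 70, 73, 74, 77, 78, 79, 82, 84, 85, 87, 87, 89, 90, 91, 96, 98.
Count below 57: L = 2; count equal: E = 1; n = 24.
Percentile rank = 100·(2 + 0.5·1)/24 = 100·2.5/24 = 10.42.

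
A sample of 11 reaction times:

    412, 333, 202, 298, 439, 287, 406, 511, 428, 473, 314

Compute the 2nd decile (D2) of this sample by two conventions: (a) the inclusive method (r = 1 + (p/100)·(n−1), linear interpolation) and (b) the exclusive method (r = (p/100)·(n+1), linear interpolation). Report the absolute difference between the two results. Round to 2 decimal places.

6.60

Sorted: 202, 287, 298, 314, 333, 406, 412, 428, 439, 473, 511.
n = 11.
(a) r = 3 → value at rank 3 = 298.
(b) r = 2.4; between ranks 2 (287) and 3 (298): 291.4.
|298 − 291.4| = 6.6.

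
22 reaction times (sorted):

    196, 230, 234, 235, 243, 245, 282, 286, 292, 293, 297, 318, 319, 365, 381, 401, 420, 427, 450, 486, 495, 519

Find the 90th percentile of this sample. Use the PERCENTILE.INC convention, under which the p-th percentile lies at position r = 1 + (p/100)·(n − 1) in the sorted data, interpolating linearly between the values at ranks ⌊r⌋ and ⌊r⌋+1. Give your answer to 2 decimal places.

n = 22.
r = 1 + (90/100)·(22 − 1) = 1 + 18.9 = 19.9.
Rank 19 is 450 and rank 20 is 486.
Interpolate: 450 + 0.9·(486 − 450) = 450 + 0.9·36 = 482.4.

482.40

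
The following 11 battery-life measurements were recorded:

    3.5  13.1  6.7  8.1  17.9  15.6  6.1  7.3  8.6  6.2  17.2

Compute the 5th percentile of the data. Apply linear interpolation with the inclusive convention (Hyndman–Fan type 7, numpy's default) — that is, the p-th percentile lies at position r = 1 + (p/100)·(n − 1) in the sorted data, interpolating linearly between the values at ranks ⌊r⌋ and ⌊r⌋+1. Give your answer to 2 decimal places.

Sorted: 3.5, 6.1, 6.2, 6.7, 7.3, 8.1, 8.6, 13.1, 15.6, 17.2, 17.9.
n = 11.
r = 1 + (5/100)·(11 − 1) = 1 + 0.5 = 1.5.
Rank 1 is 3.5 and rank 2 is 6.1.
Interpolate: 3.5 + 0.5·(6.1 − 3.5) = 3.5 + 0.5·2.6 = 4.8.

4.80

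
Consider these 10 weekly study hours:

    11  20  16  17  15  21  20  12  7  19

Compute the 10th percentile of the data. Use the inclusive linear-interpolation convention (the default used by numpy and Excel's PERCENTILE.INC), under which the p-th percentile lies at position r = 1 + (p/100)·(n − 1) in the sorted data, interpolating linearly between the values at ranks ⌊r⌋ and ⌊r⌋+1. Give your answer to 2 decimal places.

10.60

Sorted: 7, 11, 12, 15, 16, 17, 19, 20, 20, 21.
n = 10.
r = 1 + (10/100)·(10 − 1) = 1 + 0.9 = 1.9.
Rank 1 is 7 and rank 2 is 11.
Interpolate: 7 + 0.9·(11 − 7) = 7 + 0.9·4 = 10.6.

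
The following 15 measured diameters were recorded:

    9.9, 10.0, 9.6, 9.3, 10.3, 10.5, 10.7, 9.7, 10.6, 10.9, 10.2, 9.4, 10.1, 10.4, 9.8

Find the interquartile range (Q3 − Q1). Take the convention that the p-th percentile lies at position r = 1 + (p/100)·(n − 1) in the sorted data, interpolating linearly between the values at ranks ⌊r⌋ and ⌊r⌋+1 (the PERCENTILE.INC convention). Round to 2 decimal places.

0.70

Sorted: 9.3, 9.4, 9.6, 9.7, 9.8, 9.9, 10.0, 10.1, 10.2, 10.3, 10.4, 10.5, 10.6, 10.7, 10.9.
n = 15.
P25: r = 4.5; ranks 4–5 are 9.7, 9.8; interpolating gives 9.75.
P75: r = 11.5; ranks 11–12 are 10.4, 10.5; interpolating gives 10.45.
Difference: 10.45 − 9.75 = 0.7.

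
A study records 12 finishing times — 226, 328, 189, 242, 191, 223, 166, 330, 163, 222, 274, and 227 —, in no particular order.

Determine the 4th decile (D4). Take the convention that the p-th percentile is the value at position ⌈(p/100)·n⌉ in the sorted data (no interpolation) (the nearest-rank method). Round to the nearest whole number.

Sorted: 163, 166, 189, 191, 222, 223, 226, 227, 242, 274, 328, 330.
n = 12.
Position = ⌈40/100 · 12⌉ = ⌈4.8⌉ = 5.
The value at rank 5 is 222.

222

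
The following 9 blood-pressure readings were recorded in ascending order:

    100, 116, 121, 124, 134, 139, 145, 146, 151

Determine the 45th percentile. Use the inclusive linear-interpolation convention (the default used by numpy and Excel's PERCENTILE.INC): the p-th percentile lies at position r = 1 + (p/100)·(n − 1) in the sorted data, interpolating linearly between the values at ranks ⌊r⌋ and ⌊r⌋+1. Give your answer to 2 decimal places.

n = 9.
r = 1 + (45/100)·(9 − 1) = 1 + 3.6 = 4.6.
Rank 4 is 124 and rank 5 is 134.
Interpolate: 124 + 0.6·(134 − 124) = 124 + 0.6·10 = 130.

130.00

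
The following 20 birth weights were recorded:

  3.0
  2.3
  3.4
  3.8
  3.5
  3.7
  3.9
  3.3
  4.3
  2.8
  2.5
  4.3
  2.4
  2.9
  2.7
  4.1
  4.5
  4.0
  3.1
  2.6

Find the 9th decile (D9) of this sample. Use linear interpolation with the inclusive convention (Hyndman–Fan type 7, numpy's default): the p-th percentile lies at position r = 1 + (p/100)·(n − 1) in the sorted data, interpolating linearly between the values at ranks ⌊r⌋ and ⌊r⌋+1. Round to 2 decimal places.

Sorted: 2.3, 2.4, 2.5, 2.6, 2.7, 2.8, 2.9, 3.0, 3.1, 3.3, 3.4, 3.5, 3.7, 3.8, 3.9, 4.0, 4.1, 4.3, 4.3, 4.5.
n = 20.
r = 1 + (90/100)·(20 − 1) = 1 + 17.1 = 18.1.
Rank 18 is 4.3 and rank 19 is 4.3.
Interpolate: 4.3 + 0.1·(4.3 − 4.3) = 4.3 + 0.1·0 = 4.3.

4.30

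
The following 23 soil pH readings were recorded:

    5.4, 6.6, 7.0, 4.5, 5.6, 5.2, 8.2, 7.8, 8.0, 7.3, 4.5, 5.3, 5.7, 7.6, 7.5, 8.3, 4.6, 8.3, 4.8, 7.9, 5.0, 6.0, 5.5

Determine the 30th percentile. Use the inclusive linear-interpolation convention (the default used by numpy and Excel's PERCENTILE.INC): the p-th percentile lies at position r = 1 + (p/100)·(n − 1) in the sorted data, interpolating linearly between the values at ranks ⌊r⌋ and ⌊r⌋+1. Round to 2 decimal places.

Sorted: 4.5, 4.5, 4.6, 4.8, 5.0, 5.2, 5.3, 5.4, 5.5, 5.6, 5.7, 6.0, 6.6, 7.0, 7.3, 7.5, 7.6, 7.8, 7.9, 8.0, 8.2, 8.3, 8.3.
n = 23.
r = 1 + (30/100)·(23 − 1) = 1 + 6.6 = 7.6.
Rank 7 is 5.3 and rank 8 is 5.4.
Interpolate: 5.3 + 0.6·(5.4 − 5.3) = 5.3 + 0.6·0.1 = 5.36.

5.36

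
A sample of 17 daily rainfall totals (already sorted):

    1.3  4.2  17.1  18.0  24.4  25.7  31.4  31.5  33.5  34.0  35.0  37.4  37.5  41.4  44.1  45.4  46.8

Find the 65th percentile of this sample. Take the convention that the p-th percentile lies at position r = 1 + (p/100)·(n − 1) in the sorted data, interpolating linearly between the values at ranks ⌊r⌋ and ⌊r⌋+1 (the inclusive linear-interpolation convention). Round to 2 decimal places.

35.96

n = 17.
r = 1 + (65/100)·(17 − 1) = 1 + 10.4 = 11.4.
Rank 11 is 35.0 and rank 12 is 37.4.
Interpolate: 35.0 + 0.4·(37.4 − 35.0) = 35.0 + 0.4·2.4 = 35.96.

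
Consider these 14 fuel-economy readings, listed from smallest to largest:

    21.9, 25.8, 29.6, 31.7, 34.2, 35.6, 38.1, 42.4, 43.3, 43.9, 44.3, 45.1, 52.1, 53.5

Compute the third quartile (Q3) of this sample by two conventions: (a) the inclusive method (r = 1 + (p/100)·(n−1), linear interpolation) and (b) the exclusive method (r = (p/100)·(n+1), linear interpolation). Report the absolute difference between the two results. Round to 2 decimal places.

n = 14.
(a) r = 10.75; between ranks 10 (43.9) and 11 (44.3): 44.2.
(b) r = 11.25; between ranks 11 (44.3) and 12 (45.1): 44.5.
|44.2 − 44.5| = 0.3.

0.30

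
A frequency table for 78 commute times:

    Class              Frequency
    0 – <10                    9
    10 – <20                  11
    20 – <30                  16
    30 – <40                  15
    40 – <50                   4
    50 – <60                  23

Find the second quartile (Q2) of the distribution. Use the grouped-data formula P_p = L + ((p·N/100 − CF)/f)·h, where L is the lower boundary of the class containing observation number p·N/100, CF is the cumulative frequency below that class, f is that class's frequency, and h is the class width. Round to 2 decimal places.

32.00

N = 78; target position k = 50/100 · 78 = 39.
Cumulative frequencies: 9, 20, 36, 51, 55, 78.
Observation 39 falls in the class 30 – <40.
L = 30, CF = 36, f = 15, h = 10.
P50 = 30 + ((39 − 36)/15)·10 = 30 + 2 = 32.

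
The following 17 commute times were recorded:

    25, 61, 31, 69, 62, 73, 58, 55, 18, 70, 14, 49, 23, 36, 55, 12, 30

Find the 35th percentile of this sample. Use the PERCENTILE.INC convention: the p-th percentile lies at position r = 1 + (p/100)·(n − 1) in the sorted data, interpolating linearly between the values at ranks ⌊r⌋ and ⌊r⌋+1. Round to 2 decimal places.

30.60

Sorted: 12, 14, 18, 23, 25, 30, 31, 36, 49, 55, 55, 58, 61, 62, 69, 70, 73.
n = 17.
r = 1 + (35/100)·(17 − 1) = 1 + 5.6 = 6.6.
Rank 6 is 30 and rank 7 is 31.
Interpolate: 30 + 0.6·(31 − 30) = 30 + 0.6·1 = 30.6.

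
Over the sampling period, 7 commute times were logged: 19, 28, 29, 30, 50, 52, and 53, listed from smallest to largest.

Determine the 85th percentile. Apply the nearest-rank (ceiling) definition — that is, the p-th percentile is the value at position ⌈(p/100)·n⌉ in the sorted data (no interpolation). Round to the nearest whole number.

52

n = 7.
Position = ⌈85/100 · 7⌉ = ⌈5.95⌉ = 6.
The value at rank 6 is 52.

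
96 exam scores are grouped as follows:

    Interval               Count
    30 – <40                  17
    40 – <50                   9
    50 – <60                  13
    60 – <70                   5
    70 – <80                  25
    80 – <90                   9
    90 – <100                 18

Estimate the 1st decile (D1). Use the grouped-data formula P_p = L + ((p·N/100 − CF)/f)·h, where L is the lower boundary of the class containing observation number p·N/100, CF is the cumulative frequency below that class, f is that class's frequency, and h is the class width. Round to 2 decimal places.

35.65

N = 96; target position k = 10/100 · 96 = 9.6.
Cumulative frequencies: 17, 26, 39, 44, 69, 78, 96.
Observation 9.6 falls in the class 30 – <40.
L = 30, CF = 0, f = 17, h = 10.
P10 = 30 + ((9.6 − 0)/17)·10 = 30 + 5.64706 = 35.6471.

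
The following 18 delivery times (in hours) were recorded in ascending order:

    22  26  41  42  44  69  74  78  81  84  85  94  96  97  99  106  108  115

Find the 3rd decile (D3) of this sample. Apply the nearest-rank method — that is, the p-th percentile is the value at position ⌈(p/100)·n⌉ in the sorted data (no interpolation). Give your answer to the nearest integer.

n = 18.
Position = ⌈30/100 · 18⌉ = ⌈5.4⌉ = 6.
The value at rank 6 is 69.

69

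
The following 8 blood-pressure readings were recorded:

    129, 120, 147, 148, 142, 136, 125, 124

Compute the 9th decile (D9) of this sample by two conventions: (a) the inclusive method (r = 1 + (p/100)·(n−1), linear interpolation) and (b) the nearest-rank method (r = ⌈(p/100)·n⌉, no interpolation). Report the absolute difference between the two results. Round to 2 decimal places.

Sorted: 120, 124, 125, 129, 136, 142, 147, 148.
n = 8.
(a) r = 7.3; between ranks 7 (147) and 8 (148): 147.3.
(b) the nearest-rank method: rank 8 → 148.
|147.3 − 148| = 0.7.

0.70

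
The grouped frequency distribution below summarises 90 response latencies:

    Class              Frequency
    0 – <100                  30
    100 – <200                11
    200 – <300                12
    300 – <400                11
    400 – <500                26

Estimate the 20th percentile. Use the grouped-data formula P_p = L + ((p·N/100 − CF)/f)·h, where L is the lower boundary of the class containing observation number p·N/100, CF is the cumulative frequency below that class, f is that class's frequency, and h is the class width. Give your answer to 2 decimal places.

60.00

N = 90; target position k = 20/100 · 90 = 18.
Cumulative frequencies: 30, 41, 53, 64, 90.
Observation 18 falls in the class 0 – <100.
L = 0, CF = 0, f = 30, h = 100.
P20 = 0 + ((18 − 0)/30)·100 = 0 + 60 = 60.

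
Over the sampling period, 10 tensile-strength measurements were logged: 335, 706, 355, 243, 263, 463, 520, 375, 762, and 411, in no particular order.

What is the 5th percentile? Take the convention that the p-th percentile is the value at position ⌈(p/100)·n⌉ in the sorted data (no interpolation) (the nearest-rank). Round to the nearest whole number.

243

Sorted: 243, 263, 335, 355, 375, 411, 463, 520, 706, 762.
n = 10.
Position = ⌈5/100 · 10⌉ = ⌈0.5⌉ = 1.
The value at rank 1 is 243.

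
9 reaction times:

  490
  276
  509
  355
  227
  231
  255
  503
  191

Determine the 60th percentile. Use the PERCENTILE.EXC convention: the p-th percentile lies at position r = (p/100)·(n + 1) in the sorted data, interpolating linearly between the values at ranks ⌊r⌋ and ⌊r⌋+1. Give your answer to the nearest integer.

355

Sorted: 191, 227, 231, 255, 276, 355, 490, 503, 509.
n = 9.
r = (60/100)·(9 + 1) = 6.
r is an integer, so P60 is the value at rank 6: 355.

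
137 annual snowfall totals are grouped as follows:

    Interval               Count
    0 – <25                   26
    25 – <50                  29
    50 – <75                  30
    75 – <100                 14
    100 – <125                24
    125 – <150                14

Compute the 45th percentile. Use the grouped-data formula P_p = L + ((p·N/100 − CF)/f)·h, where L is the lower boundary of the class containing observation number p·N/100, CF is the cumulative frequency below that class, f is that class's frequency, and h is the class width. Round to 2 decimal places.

N = 137; target position k = 45/100 · 137 = 61.65.
Cumulative frequencies: 26, 55, 85, 99, 123, 137.
Observation 61.65 falls in the class 50 – <75.
L = 50, CF = 55, f = 30, h = 25.
P45 = 50 + ((61.65 − 55)/30)·25 = 50 + 5.54167 = 55.5417.

55.54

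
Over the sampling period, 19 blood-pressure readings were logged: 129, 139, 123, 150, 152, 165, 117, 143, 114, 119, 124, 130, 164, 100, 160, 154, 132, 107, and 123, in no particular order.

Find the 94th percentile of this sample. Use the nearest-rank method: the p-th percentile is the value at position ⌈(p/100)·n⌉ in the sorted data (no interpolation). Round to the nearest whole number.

164

Sorted: 100, 107, 114, 117, 119, 123, 123, 124, 129, 130, 132, 139, 143, 150, 152, 154, 160, 164, 165.
n = 19.
Position = ⌈94/100 · 19⌉ = ⌈17.86⌉ = 18.
The value at rank 18 is 164.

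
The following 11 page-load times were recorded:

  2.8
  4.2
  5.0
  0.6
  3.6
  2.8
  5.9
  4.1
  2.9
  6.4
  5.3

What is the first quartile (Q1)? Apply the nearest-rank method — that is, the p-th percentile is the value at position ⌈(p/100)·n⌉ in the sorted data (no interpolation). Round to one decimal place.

Sorted: 0.6, 2.8, 2.8, 2.9, 3.6, 4.1, 4.2, 5.0, 5.3, 5.9, 6.4.
n = 11.
Position = ⌈25/100 · 11⌉ = ⌈2.75⌉ = 3.
The value at rank 3 is 2.8.

2.8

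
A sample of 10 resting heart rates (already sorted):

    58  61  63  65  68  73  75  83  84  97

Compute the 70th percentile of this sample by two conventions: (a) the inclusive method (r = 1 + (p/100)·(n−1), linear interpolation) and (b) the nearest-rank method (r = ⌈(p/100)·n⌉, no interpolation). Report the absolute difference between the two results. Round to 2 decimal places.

n = 10.
(a) r = 7.3; between ranks 7 (75) and 8 (83): 77.4.
(b) the nearest-rank method: rank 7 → 75.
|77.4 − 75| = 2.4.

2.40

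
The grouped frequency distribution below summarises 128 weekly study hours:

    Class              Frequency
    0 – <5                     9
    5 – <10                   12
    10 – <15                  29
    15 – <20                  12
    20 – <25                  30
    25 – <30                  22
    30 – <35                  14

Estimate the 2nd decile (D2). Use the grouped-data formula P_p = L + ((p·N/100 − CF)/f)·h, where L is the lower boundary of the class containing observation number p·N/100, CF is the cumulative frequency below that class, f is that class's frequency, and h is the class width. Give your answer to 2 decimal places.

N = 128; target position k = 20/100 · 128 = 25.6.
Cumulative frequencies: 9, 21, 50, 62, 92, 114, 128.
Observation 25.6 falls in the class 10 – <15.
L = 10, CF = 21, f = 29, h = 5.
P20 = 10 + ((25.6 − 21)/29)·5 = 10 + 0.793103 = 10.7931.

10.79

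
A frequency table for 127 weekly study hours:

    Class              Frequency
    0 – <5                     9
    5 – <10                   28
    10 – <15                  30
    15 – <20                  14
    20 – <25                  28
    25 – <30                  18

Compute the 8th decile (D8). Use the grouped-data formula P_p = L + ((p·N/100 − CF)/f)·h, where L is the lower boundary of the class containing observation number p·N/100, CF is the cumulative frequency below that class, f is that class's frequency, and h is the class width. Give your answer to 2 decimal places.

23.68

N = 127; target position k = 80/100 · 127 = 101.6.
Cumulative frequencies: 9, 37, 67, 81, 109, 127.
Observation 101.6 falls in the class 20 – <25.
L = 20, CF = 81, f = 28, h = 5.
P80 = 20 + ((101.6 − 81)/28)·5 = 20 + 3.67857 = 23.6786.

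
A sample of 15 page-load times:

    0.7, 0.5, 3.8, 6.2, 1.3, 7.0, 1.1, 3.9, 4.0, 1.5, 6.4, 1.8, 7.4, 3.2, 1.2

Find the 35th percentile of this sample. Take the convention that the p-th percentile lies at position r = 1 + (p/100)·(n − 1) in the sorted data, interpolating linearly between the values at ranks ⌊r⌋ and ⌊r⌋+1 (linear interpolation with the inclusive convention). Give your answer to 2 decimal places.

1.48

Sorted: 0.5, 0.7, 1.1, 1.2, 1.3, 1.5, 1.8, 3.2, 3.8, 3.9, 4.0, 6.2, 6.4, 7.0, 7.4.
n = 15.
r = 1 + (35/100)·(15 − 1) = 1 + 4.9 = 5.9.
Rank 5 is 1.3 and rank 6 is 1.5.
Interpolate: 1.3 + 0.9·(1.5 − 1.3) = 1.3 + 0.9·0.2 = 1.48.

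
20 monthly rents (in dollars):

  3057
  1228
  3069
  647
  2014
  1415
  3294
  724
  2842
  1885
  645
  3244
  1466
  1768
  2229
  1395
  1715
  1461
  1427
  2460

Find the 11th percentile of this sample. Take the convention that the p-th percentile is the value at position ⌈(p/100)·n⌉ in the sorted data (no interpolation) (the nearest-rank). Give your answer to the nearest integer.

Sorted: 645, 647, 724, 1228, 1395, 1415, 1427, 1461, 1466, 1715, 1768, 1885, 2014, 2229, 2460, 2842, 3057, 3069, 3244, 3294.
n = 20.
Position = ⌈11/100 · 20⌉ = ⌈2.2⌉ = 3.
The value at rank 3 is 724.

724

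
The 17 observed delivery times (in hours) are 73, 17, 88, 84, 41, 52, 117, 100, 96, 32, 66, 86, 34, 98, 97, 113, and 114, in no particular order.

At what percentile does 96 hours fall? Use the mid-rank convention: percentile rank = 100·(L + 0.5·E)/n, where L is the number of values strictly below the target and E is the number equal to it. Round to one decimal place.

Sorted: 17, 32, 34, 41, 52, 66, 73, 84, 86, 88, 96, 97, 98, 100, 113, 114, 117.
Count below 96: L = 10; count equal: E = 1; n = 17.
Percentile rank = 100·(10 + 0.5·1)/17 = 100·10.5/17 = 61.76.

61.8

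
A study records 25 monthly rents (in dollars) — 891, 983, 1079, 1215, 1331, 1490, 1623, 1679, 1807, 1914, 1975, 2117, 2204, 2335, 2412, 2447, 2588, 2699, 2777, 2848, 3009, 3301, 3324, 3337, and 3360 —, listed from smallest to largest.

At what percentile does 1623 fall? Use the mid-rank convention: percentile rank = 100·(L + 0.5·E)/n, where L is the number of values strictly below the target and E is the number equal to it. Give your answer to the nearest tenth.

Count below 1623: L = 6; count equal: E = 1; n = 25.
Percentile rank = 100·(6 + 0.5·1)/25 = 100·6.5/25 = 26.

26.0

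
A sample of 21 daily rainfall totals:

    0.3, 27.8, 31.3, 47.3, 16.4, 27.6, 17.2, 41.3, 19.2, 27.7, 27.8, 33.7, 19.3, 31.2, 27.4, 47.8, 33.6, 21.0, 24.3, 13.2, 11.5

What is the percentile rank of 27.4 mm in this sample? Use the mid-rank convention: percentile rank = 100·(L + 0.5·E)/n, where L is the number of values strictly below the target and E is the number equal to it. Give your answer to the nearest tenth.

Sorted: 0.3, 11.5, 13.2, 16.4, 17.2, 19.2, 19.3, 21.0, 24.3, 27.4, 27.6, 27.7, 27.8, 27.8, 31.2, 31.3, 33.6, 33.7, 41.3, 47.3, 47.8.
Count below 27.4: L = 9; count equal: E = 1; n = 21.
Percentile rank = 100·(9 + 0.5·1)/21 = 100·9.5/21 = 45.24.

45.2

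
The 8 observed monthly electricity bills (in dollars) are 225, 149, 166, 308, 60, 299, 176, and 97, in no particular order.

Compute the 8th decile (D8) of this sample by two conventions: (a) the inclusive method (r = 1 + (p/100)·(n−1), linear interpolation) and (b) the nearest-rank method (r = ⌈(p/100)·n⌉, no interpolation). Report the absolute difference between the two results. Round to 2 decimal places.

29.60

Sorted: 60, 97, 149, 166, 176, 225, 299, 308.
n = 8.
(a) r = 6.6; between ranks 6 (225) and 7 (299): 269.4.
(b) the nearest-rank method: rank 7 → 299.
|269.4 − 299| = 29.6.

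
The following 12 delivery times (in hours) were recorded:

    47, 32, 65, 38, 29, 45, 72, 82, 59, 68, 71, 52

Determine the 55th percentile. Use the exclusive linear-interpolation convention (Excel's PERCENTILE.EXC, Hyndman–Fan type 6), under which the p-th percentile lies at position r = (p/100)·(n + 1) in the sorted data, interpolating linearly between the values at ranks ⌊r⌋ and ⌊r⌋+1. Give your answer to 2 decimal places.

Sorted: 29, 32, 38, 45, 47, 52, 59, 65, 68, 71, 72, 82.
n = 12.
r = (55/100)·(12 + 1) = 7.15.
Rank 7 is 59 and rank 8 is 65.
Interpolate: 59 + 0.15·(65 − 59) = 59 + 0.15·6 = 59.9.

59.90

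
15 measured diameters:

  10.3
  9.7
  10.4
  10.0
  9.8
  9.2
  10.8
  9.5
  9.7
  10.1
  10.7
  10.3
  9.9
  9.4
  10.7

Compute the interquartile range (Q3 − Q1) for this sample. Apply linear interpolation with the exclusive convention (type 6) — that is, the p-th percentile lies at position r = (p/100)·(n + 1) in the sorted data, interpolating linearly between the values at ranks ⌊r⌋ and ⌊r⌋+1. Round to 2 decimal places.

Sorted: 9.2, 9.4, 9.5, 9.7, 9.7, 9.8, 9.9, 10.0, 10.1, 10.3, 10.3, 10.4, 10.7, 10.7, 10.8.
n = 15.
P25: r = 4 (integer) → 9.7.
P75: r = 12 (integer) → 10.4.
Difference: 10.4 − 9.7 = 0.7.

0.70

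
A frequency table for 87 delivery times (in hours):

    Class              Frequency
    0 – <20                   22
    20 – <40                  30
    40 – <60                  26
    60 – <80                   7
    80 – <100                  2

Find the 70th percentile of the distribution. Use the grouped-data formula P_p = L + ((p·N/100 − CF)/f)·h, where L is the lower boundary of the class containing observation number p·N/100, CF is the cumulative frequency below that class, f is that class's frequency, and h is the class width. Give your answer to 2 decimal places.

46.85

N = 87; target position k = 70/100 · 87 = 60.9.
Cumulative frequencies: 22, 52, 78, 85, 87.
Observation 60.9 falls in the class 40 – <60.
L = 40, CF = 52, f = 26, h = 20.
P70 = 40 + ((60.9 − 52)/26)·20 = 40 + 6.84615 = 46.8462.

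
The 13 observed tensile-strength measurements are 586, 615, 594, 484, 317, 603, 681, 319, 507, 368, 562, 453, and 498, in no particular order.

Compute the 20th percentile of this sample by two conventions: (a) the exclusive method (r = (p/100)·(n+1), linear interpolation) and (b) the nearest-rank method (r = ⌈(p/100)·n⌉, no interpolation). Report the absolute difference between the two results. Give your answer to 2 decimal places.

9.80

Sorted: 317, 319, 368, 453, 484, 498, 507, 562, 586, 594, 603, 615, 681.
n = 13.
(a) r = 2.8; between ranks 2 (319) and 3 (368): 358.2.
(b) the nearest-rank method: rank 3 → 368.
|358.2 − 368| = 9.8.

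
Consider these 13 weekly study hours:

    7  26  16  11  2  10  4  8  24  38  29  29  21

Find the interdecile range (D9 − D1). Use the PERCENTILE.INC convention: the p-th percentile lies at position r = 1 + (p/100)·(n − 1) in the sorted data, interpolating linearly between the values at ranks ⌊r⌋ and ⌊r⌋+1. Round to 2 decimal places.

Sorted: 2, 4, 7, 8, 10, 11, 16, 21, 24, 26, 29, 29, 38.
n = 13.
P10: r = 2.2; ranks 2–3 are 4, 7; interpolating gives 4.6.
P90: r = 11.8; ranks 11–12 are 29, 29; interpolating gives 29.
Difference: 29 − 4.6 = 24.4.

24.40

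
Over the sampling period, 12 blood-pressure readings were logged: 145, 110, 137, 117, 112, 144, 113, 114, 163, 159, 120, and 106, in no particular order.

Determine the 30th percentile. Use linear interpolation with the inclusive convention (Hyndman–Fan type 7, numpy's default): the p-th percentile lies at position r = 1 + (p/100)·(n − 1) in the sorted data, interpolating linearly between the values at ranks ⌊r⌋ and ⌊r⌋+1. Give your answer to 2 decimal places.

Sorted: 106, 110, 112, 113, 114, 117, 120, 137, 144, 145, 159, 163.
n = 12.
r = 1 + (30/100)·(12 − 1) = 1 + 3.3 = 4.3.
Rank 4 is 113 and rank 5 is 114.
Interpolate: 113 + 0.3·(114 − 113) = 113 + 0.3·1 = 113.3.

113.30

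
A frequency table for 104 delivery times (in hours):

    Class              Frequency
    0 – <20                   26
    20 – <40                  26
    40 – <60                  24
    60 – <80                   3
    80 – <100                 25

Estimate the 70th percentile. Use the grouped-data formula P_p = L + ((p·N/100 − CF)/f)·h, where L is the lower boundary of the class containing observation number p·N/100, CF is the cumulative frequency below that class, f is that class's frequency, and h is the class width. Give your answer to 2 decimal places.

57.33

N = 104; target position k = 70/100 · 104 = 72.8.
Cumulative frequencies: 26, 52, 76, 79, 104.
Observation 72.8 falls in the class 40 – <60.
L = 40, CF = 52, f = 24, h = 20.
P70 = 40 + ((72.8 − 52)/24)·20 = 40 + 17.3333 = 57.3333.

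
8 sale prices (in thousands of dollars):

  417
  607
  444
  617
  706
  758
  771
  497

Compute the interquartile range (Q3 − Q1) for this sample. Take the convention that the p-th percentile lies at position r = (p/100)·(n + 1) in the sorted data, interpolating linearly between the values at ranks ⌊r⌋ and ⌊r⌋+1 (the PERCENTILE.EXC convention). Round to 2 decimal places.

287.75

Sorted: 417, 444, 497, 607, 617, 706, 758, 771.
n = 8.
P25: r = 2.25; ranks 2–3 are 444, 497; interpolating gives 457.25.
P75: r = 6.75; ranks 6–7 are 706, 758; interpolating gives 745.
Difference: 745 − 457.25 = 287.75.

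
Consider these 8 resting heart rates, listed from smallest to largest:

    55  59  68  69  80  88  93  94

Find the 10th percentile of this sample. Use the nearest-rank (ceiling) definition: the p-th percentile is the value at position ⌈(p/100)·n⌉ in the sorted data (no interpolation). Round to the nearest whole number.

n = 8.
Position = ⌈10/100 · 8⌉ = ⌈0.8⌉ = 1.
The value at rank 1 is 55.

55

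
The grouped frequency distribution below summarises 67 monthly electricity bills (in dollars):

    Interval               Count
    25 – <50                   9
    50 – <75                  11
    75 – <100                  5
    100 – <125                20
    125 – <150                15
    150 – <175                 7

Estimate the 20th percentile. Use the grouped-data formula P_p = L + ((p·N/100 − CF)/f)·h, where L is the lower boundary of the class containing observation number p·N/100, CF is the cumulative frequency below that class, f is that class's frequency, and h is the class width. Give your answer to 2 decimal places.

N = 67; target position k = 20/100 · 67 = 13.4.
Cumulative frequencies: 9, 20, 25, 45, 60, 67.
Observation 13.4 falls in the class 50 – <75.
L = 50, CF = 9, f = 11, h = 25.
P20 = 50 + ((13.4 − 9)/11)·25 = 50 + 10 = 60.

60.00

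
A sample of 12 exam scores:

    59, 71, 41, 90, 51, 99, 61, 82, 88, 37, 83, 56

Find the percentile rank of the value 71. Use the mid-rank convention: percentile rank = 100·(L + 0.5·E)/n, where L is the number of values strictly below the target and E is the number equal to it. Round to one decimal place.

Sorted: 37, 41, 51, 56, 59, 61, 71, 82, 83, 88, 90, 99.
Count below 71: L = 6; count equal: E = 1; n = 12.
Percentile rank = 100·(6 + 0.5·1)/12 = 100·6.5/12 = 54.17.

54.2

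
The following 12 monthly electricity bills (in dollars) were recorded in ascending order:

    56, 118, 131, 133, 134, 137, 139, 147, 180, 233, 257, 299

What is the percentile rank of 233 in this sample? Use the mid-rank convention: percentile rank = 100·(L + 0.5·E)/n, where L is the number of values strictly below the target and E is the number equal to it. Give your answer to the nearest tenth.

Count below 233: L = 9; count equal: E = 1; n = 12.
Percentile rank = 100·(9 + 0.5·1)/12 = 100·9.5/12 = 79.17.

79.2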